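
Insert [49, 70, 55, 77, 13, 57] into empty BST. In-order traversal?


Insert 49: root
Insert 70: R from 49
Insert 55: R from 49 -> L from 70
Insert 77: R from 49 -> R from 70
Insert 13: L from 49
Insert 57: R from 49 -> L from 70 -> R from 55

In-order: [13, 49, 55, 57, 70, 77]


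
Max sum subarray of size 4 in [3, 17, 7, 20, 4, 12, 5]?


[0:4]: 47
[1:5]: 48
[2:6]: 43
[3:7]: 41

Max: 48 at [1:5]


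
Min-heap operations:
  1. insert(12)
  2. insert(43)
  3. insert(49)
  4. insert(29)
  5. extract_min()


insert(12) -> [12]
insert(43) -> [12, 43]
insert(49) -> [12, 43, 49]
insert(29) -> [12, 29, 49, 43]
extract_min()->12, [29, 43, 49]

Final heap: [29, 43, 49]


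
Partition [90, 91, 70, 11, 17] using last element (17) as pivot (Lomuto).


Pivot: 17
  11 <= 17: swap -> [11, 91, 70, 90, 17]
Place pivot at 1: [11, 17, 70, 90, 91]

Partitioned: [11, 17, 70, 90, 91]


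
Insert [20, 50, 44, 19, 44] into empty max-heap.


Insert 20: [20]
Insert 50: [50, 20]
Insert 44: [50, 20, 44]
Insert 19: [50, 20, 44, 19]
Insert 44: [50, 44, 44, 19, 20]

Final heap: [50, 44, 44, 19, 20]


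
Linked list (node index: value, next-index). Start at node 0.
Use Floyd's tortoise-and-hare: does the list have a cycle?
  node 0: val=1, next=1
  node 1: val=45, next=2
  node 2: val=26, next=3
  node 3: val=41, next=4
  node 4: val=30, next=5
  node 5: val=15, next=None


Floyd's tortoise (slow, +1) and hare (fast, +2):
  init: slow=0, fast=0
  step 1: slow=1, fast=2
  step 2: slow=2, fast=4
  step 3: fast 4->5->None, no cycle

Cycle: no


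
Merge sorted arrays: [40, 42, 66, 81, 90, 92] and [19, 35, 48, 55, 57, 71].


Take 19 from B
Take 35 from B
Take 40 from A
Take 42 from A
Take 48 from B
Take 55 from B
Take 57 from B
Take 66 from A
Take 71 from B

Merged: [19, 35, 40, 42, 48, 55, 57, 66, 71, 81, 90, 92]


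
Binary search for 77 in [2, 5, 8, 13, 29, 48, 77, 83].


Step 1: lo=0, hi=7, mid=3, val=13
Step 2: lo=4, hi=7, mid=5, val=48
Step 3: lo=6, hi=7, mid=6, val=77

Found at index 6


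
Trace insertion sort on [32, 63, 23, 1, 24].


Initial: [32, 63, 23, 1, 24]
Insert 63: [32, 63, 23, 1, 24]
Insert 23: [23, 32, 63, 1, 24]
Insert 1: [1, 23, 32, 63, 24]
Insert 24: [1, 23, 24, 32, 63]

Sorted: [1, 23, 24, 32, 63]


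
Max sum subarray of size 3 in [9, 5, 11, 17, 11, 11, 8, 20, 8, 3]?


[0:3]: 25
[1:4]: 33
[2:5]: 39
[3:6]: 39
[4:7]: 30
[5:8]: 39
[6:9]: 36
[7:10]: 31

Max: 39 at [2:5]


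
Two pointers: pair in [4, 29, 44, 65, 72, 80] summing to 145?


lo=0(4)+hi=5(80)=84
lo=1(29)+hi=5(80)=109
lo=2(44)+hi=5(80)=124
lo=3(65)+hi=5(80)=145

Yes: 65+80=145


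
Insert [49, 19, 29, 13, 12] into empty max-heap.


Insert 49: [49]
Insert 19: [49, 19]
Insert 29: [49, 19, 29]
Insert 13: [49, 19, 29, 13]
Insert 12: [49, 19, 29, 13, 12]

Final heap: [49, 19, 29, 13, 12]


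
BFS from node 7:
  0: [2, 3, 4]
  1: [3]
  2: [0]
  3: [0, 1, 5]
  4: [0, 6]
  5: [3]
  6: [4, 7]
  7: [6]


Visit 7, enqueue [6]
Visit 6, enqueue [4]
Visit 4, enqueue [0]
Visit 0, enqueue [2, 3]
Visit 2, enqueue []
Visit 3, enqueue [1, 5]
Visit 1, enqueue []
Visit 5, enqueue []

BFS order: [7, 6, 4, 0, 2, 3, 1, 5]


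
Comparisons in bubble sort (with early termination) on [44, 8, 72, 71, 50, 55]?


Algorithm: bubble sort (with early termination)
Input: [44, 8, 72, 71, 50, 55]
Sorted: [8, 44, 50, 55, 71, 72]

12


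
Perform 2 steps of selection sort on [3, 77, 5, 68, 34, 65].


Initial: [3, 77, 5, 68, 34, 65]
Step 1: min=3 at 0
  Swap: [3, 77, 5, 68, 34, 65]
Step 2: min=5 at 2
  Swap: [3, 5, 77, 68, 34, 65]

After 2 steps: [3, 5, 77, 68, 34, 65]


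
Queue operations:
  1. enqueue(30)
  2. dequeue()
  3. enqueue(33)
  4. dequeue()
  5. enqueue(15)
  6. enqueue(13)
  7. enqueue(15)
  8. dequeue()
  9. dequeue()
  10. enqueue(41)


enqueue(30) -> [30]
dequeue()->30, []
enqueue(33) -> [33]
dequeue()->33, []
enqueue(15) -> [15]
enqueue(13) -> [15, 13]
enqueue(15) -> [15, 13, 15]
dequeue()->15, [13, 15]
dequeue()->13, [15]
enqueue(41) -> [15, 41]

Final queue: [15, 41]


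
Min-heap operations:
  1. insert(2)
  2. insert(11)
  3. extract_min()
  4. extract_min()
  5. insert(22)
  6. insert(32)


insert(2) -> [2]
insert(11) -> [2, 11]
extract_min()->2, [11]
extract_min()->11, []
insert(22) -> [22]
insert(32) -> [22, 32]

Final heap: [22, 32]


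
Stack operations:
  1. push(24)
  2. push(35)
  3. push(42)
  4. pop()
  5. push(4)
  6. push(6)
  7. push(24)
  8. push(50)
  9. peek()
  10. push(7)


push(24) -> [24]
push(35) -> [24, 35]
push(42) -> [24, 35, 42]
pop()->42, [24, 35]
push(4) -> [24, 35, 4]
push(6) -> [24, 35, 4, 6]
push(24) -> [24, 35, 4, 6, 24]
push(50) -> [24, 35, 4, 6, 24, 50]
peek()->50
push(7) -> [24, 35, 4, 6, 24, 50, 7]

Final stack: [24, 35, 4, 6, 24, 50, 7]


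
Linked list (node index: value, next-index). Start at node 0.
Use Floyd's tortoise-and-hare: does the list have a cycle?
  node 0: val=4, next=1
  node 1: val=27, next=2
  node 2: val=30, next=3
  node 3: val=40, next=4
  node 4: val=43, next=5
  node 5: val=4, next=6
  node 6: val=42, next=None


Floyd's tortoise (slow, +1) and hare (fast, +2):
  init: slow=0, fast=0
  step 1: slow=1, fast=2
  step 2: slow=2, fast=4
  step 3: slow=3, fast=6
  step 4: fast -> None, no cycle

Cycle: no


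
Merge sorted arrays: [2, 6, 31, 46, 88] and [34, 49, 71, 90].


Take 2 from A
Take 6 from A
Take 31 from A
Take 34 from B
Take 46 from A
Take 49 from B
Take 71 from B
Take 88 from A

Merged: [2, 6, 31, 34, 46, 49, 71, 88, 90]


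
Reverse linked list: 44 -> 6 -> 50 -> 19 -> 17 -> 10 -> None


Step 1: curr=44, set curr.next=prev(None) | reversed so far: 44
Step 2: curr=6, set curr.next=prev(44) | reversed so far: 6 -> 44
Step 3: curr=50, set curr.next=prev(6) | reversed so far: 50 -> 6 -> 44
Step 4: curr=19, set curr.next=prev(50) | reversed so far: 19 -> 50 -> 6 -> 44
Step 5: curr=17, set curr.next=prev(19) | reversed so far: 17 -> 19 -> 50 -> 6 -> 44
Step 6: curr=10, set curr.next=prev(17) | reversed so far: 10 -> 17 -> 19 -> 50 -> 6 -> 44

10 -> 17 -> 19 -> 50 -> 6 -> 44 -> None


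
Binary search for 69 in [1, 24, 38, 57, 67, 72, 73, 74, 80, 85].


Step 1: lo=0, hi=9, mid=4, val=67
Step 2: lo=5, hi=9, mid=7, val=74
Step 3: lo=5, hi=6, mid=5, val=72

Not found


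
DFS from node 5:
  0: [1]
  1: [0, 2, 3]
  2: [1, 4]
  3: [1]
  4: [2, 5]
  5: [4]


Visit 5, push [4]
Visit 4, push [2]
Visit 2, push [1]
Visit 1, push [3, 0]
Visit 0, push []
Visit 3, push []

DFS order: [5, 4, 2, 1, 0, 3]


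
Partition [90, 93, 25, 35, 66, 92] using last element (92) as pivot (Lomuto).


Pivot: 92
  90 <= 92: advance i (no swap)
  25 <= 92: swap -> [90, 25, 93, 35, 66, 92]
  35 <= 92: swap -> [90, 25, 35, 93, 66, 92]
  66 <= 92: swap -> [90, 25, 35, 66, 93, 92]
Place pivot at 4: [90, 25, 35, 66, 92, 93]

Partitioned: [90, 25, 35, 66, 92, 93]


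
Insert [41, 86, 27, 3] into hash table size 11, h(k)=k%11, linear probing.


Insert 41: h=8 -> slot 8
Insert 86: h=9 -> slot 9
Insert 27: h=5 -> slot 5
Insert 3: h=3 -> slot 3

Table: [None, None, None, 3, None, 27, None, None, 41, 86, None]


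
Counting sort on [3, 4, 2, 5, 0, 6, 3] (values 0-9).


Input: [3, 4, 2, 5, 0, 6, 3]
Counts: [1, 0, 1, 2, 1, 1, 1, 0, 0, 0]

Sorted: [0, 2, 3, 3, 4, 5, 6]


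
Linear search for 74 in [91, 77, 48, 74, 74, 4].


i=0: 91!=74
i=1: 77!=74
i=2: 48!=74
i=3: 74==74 found!

Found at 3, 4 comps


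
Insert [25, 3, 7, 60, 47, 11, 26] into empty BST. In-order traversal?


Insert 25: root
Insert 3: L from 25
Insert 7: L from 25 -> R from 3
Insert 60: R from 25
Insert 47: R from 25 -> L from 60
Insert 11: L from 25 -> R from 3 -> R from 7
Insert 26: R from 25 -> L from 60 -> L from 47

In-order: [3, 7, 11, 25, 26, 47, 60]


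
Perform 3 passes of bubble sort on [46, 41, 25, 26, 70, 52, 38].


Initial: [46, 41, 25, 26, 70, 52, 38]
Pass 1: [41, 25, 26, 46, 52, 38, 70] (5 swaps)
Pass 2: [25, 26, 41, 46, 38, 52, 70] (3 swaps)
Pass 3: [25, 26, 41, 38, 46, 52, 70] (1 swaps)

After 3 passes: [25, 26, 41, 38, 46, 52, 70]


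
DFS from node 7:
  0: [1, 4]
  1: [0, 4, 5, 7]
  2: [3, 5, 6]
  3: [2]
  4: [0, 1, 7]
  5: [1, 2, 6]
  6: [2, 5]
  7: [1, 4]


Visit 7, push [4, 1]
Visit 1, push [5, 4, 0]
Visit 0, push [4]
Visit 4, push []
Visit 5, push [6, 2]
Visit 2, push [6, 3]
Visit 3, push []
Visit 6, push []

DFS order: [7, 1, 0, 4, 5, 2, 3, 6]


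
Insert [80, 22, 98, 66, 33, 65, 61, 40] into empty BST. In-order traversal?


Insert 80: root
Insert 22: L from 80
Insert 98: R from 80
Insert 66: L from 80 -> R from 22
Insert 33: L from 80 -> R from 22 -> L from 66
Insert 65: L from 80 -> R from 22 -> L from 66 -> R from 33
Insert 61: L from 80 -> R from 22 -> L from 66 -> R from 33 -> L from 65
Insert 40: L from 80 -> R from 22 -> L from 66 -> R from 33 -> L from 65 -> L from 61

In-order: [22, 33, 40, 61, 65, 66, 80, 98]


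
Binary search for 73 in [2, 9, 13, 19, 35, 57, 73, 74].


Step 1: lo=0, hi=7, mid=3, val=19
Step 2: lo=4, hi=7, mid=5, val=57
Step 3: lo=6, hi=7, mid=6, val=73

Found at index 6


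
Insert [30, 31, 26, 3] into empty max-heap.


Insert 30: [30]
Insert 31: [31, 30]
Insert 26: [31, 30, 26]
Insert 3: [31, 30, 26, 3]

Final heap: [31, 30, 26, 3]


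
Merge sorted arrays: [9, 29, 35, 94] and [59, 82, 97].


Take 9 from A
Take 29 from A
Take 35 from A
Take 59 from B
Take 82 from B
Take 94 from A

Merged: [9, 29, 35, 59, 82, 94, 97]


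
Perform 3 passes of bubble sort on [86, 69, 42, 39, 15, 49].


Initial: [86, 69, 42, 39, 15, 49]
Pass 1: [69, 42, 39, 15, 49, 86] (5 swaps)
Pass 2: [42, 39, 15, 49, 69, 86] (4 swaps)
Pass 3: [39, 15, 42, 49, 69, 86] (2 swaps)

After 3 passes: [39, 15, 42, 49, 69, 86]


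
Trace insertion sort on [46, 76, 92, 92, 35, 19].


Initial: [46, 76, 92, 92, 35, 19]
Insert 76: [46, 76, 92, 92, 35, 19]
Insert 92: [46, 76, 92, 92, 35, 19]
Insert 92: [46, 76, 92, 92, 35, 19]
Insert 35: [35, 46, 76, 92, 92, 19]
Insert 19: [19, 35, 46, 76, 92, 92]

Sorted: [19, 35, 46, 76, 92, 92]


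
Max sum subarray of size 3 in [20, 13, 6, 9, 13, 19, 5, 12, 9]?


[0:3]: 39
[1:4]: 28
[2:5]: 28
[3:6]: 41
[4:7]: 37
[5:8]: 36
[6:9]: 26

Max: 41 at [3:6]


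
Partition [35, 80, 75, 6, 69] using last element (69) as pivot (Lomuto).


Pivot: 69
  35 <= 69: advance i (no swap)
  6 <= 69: swap -> [35, 6, 75, 80, 69]
Place pivot at 2: [35, 6, 69, 80, 75]

Partitioned: [35, 6, 69, 80, 75]


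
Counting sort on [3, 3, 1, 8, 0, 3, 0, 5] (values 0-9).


Input: [3, 3, 1, 8, 0, 3, 0, 5]
Counts: [2, 1, 0, 3, 0, 1, 0, 0, 1, 0]

Sorted: [0, 0, 1, 3, 3, 3, 5, 8]


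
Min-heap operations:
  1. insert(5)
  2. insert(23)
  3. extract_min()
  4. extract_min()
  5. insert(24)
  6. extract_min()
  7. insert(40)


insert(5) -> [5]
insert(23) -> [5, 23]
extract_min()->5, [23]
extract_min()->23, []
insert(24) -> [24]
extract_min()->24, []
insert(40) -> [40]

Final heap: [40]


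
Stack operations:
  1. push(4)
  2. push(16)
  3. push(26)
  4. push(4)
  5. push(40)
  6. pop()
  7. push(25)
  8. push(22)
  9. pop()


push(4) -> [4]
push(16) -> [4, 16]
push(26) -> [4, 16, 26]
push(4) -> [4, 16, 26, 4]
push(40) -> [4, 16, 26, 4, 40]
pop()->40, [4, 16, 26, 4]
push(25) -> [4, 16, 26, 4, 25]
push(22) -> [4, 16, 26, 4, 25, 22]
pop()->22, [4, 16, 26, 4, 25]

Final stack: [4, 16, 26, 4, 25]


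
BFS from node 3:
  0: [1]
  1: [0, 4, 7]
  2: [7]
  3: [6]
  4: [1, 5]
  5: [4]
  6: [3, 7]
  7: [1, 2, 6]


Visit 3, enqueue [6]
Visit 6, enqueue [7]
Visit 7, enqueue [1, 2]
Visit 1, enqueue [0, 4]
Visit 2, enqueue []
Visit 0, enqueue []
Visit 4, enqueue [5]
Visit 5, enqueue []

BFS order: [3, 6, 7, 1, 2, 0, 4, 5]


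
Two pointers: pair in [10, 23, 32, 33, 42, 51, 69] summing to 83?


lo=0(10)+hi=6(69)=79
lo=1(23)+hi=6(69)=92
lo=1(23)+hi=5(51)=74
lo=2(32)+hi=5(51)=83

Yes: 32+51=83


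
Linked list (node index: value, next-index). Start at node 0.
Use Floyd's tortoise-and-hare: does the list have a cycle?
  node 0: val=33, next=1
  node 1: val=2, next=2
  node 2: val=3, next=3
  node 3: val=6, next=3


Floyd's tortoise (slow, +1) and hare (fast, +2):
  init: slow=0, fast=0
  step 1: slow=1, fast=2
  step 2: slow=2, fast=3
  step 3: slow=3, fast=3
  slow == fast at node 3: cycle detected

Cycle: yes


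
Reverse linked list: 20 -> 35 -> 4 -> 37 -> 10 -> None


Step 1: curr=20, set curr.next=prev(None) | reversed so far: 20
Step 2: curr=35, set curr.next=prev(20) | reversed so far: 35 -> 20
Step 3: curr=4, set curr.next=prev(35) | reversed so far: 4 -> 35 -> 20
Step 4: curr=37, set curr.next=prev(4) | reversed so far: 37 -> 4 -> 35 -> 20
Step 5: curr=10, set curr.next=prev(37) | reversed so far: 10 -> 37 -> 4 -> 35 -> 20

10 -> 37 -> 4 -> 35 -> 20 -> None


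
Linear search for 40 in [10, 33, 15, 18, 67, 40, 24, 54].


i=0: 10!=40
i=1: 33!=40
i=2: 15!=40
i=3: 18!=40
i=4: 67!=40
i=5: 40==40 found!

Found at 5, 6 comps


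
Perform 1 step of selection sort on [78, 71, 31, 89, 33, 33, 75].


Initial: [78, 71, 31, 89, 33, 33, 75]
Step 1: min=31 at 2
  Swap: [31, 71, 78, 89, 33, 33, 75]

After 1 step: [31, 71, 78, 89, 33, 33, 75]


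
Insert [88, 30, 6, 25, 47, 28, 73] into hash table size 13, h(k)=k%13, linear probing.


Insert 88: h=10 -> slot 10
Insert 30: h=4 -> slot 4
Insert 6: h=6 -> slot 6
Insert 25: h=12 -> slot 12
Insert 47: h=8 -> slot 8
Insert 28: h=2 -> slot 2
Insert 73: h=8, 1 probes -> slot 9

Table: [None, None, 28, None, 30, None, 6, None, 47, 73, 88, None, 25]


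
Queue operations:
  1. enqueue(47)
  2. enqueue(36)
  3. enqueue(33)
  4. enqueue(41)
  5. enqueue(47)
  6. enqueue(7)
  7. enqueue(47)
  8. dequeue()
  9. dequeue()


enqueue(47) -> [47]
enqueue(36) -> [47, 36]
enqueue(33) -> [47, 36, 33]
enqueue(41) -> [47, 36, 33, 41]
enqueue(47) -> [47, 36, 33, 41, 47]
enqueue(7) -> [47, 36, 33, 41, 47, 7]
enqueue(47) -> [47, 36, 33, 41, 47, 7, 47]
dequeue()->47, [36, 33, 41, 47, 7, 47]
dequeue()->36, [33, 41, 47, 7, 47]

Final queue: [33, 41, 47, 7, 47]


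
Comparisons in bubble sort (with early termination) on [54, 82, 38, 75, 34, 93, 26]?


Algorithm: bubble sort (with early termination)
Input: [54, 82, 38, 75, 34, 93, 26]
Sorted: [26, 34, 38, 54, 75, 82, 93]

21


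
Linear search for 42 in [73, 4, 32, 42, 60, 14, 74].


i=0: 73!=42
i=1: 4!=42
i=2: 32!=42
i=3: 42==42 found!

Found at 3, 4 comps


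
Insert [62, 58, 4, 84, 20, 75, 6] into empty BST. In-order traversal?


Insert 62: root
Insert 58: L from 62
Insert 4: L from 62 -> L from 58
Insert 84: R from 62
Insert 20: L from 62 -> L from 58 -> R from 4
Insert 75: R from 62 -> L from 84
Insert 6: L from 62 -> L from 58 -> R from 4 -> L from 20

In-order: [4, 6, 20, 58, 62, 75, 84]


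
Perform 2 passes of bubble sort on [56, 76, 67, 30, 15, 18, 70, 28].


Initial: [56, 76, 67, 30, 15, 18, 70, 28]
Pass 1: [56, 67, 30, 15, 18, 70, 28, 76] (6 swaps)
Pass 2: [56, 30, 15, 18, 67, 28, 70, 76] (4 swaps)

After 2 passes: [56, 30, 15, 18, 67, 28, 70, 76]


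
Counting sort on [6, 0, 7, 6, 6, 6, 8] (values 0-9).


Input: [6, 0, 7, 6, 6, 6, 8]
Counts: [1, 0, 0, 0, 0, 0, 4, 1, 1, 0]

Sorted: [0, 6, 6, 6, 6, 7, 8]


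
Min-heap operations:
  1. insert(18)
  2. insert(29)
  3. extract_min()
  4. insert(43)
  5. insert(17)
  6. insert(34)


insert(18) -> [18]
insert(29) -> [18, 29]
extract_min()->18, [29]
insert(43) -> [29, 43]
insert(17) -> [17, 43, 29]
insert(34) -> [17, 34, 29, 43]

Final heap: [17, 34, 29, 43]


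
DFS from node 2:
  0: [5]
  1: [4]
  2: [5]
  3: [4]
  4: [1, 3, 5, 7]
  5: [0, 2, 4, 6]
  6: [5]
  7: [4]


Visit 2, push [5]
Visit 5, push [6, 4, 0]
Visit 0, push []
Visit 4, push [7, 3, 1]
Visit 1, push []
Visit 3, push []
Visit 7, push []
Visit 6, push []

DFS order: [2, 5, 0, 4, 1, 3, 7, 6]


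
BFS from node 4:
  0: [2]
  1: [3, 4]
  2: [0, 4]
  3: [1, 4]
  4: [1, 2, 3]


Visit 4, enqueue [1, 2, 3]
Visit 1, enqueue []
Visit 2, enqueue [0]
Visit 3, enqueue []
Visit 0, enqueue []

BFS order: [4, 1, 2, 3, 0]


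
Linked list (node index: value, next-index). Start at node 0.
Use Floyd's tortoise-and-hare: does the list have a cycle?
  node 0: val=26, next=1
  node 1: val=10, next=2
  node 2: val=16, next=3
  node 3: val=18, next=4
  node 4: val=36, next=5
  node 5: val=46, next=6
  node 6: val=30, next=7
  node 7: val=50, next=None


Floyd's tortoise (slow, +1) and hare (fast, +2):
  init: slow=0, fast=0
  step 1: slow=1, fast=2
  step 2: slow=2, fast=4
  step 3: slow=3, fast=6
  step 4: fast 6->7->None, no cycle

Cycle: no


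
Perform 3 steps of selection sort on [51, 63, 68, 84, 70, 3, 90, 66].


Initial: [51, 63, 68, 84, 70, 3, 90, 66]
Step 1: min=3 at 5
  Swap: [3, 63, 68, 84, 70, 51, 90, 66]
Step 2: min=51 at 5
  Swap: [3, 51, 68, 84, 70, 63, 90, 66]
Step 3: min=63 at 5
  Swap: [3, 51, 63, 84, 70, 68, 90, 66]

After 3 steps: [3, 51, 63, 84, 70, 68, 90, 66]


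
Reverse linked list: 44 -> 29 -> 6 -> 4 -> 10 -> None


Step 1: curr=44, set curr.next=prev(None) | reversed so far: 44
Step 2: curr=29, set curr.next=prev(44) | reversed so far: 29 -> 44
Step 3: curr=6, set curr.next=prev(29) | reversed so far: 6 -> 29 -> 44
Step 4: curr=4, set curr.next=prev(6) | reversed so far: 4 -> 6 -> 29 -> 44
Step 5: curr=10, set curr.next=prev(4) | reversed so far: 10 -> 4 -> 6 -> 29 -> 44

10 -> 4 -> 6 -> 29 -> 44 -> None


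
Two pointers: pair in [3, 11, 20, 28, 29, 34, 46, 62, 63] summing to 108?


lo=0(3)+hi=8(63)=66
lo=1(11)+hi=8(63)=74
lo=2(20)+hi=8(63)=83
lo=3(28)+hi=8(63)=91
lo=4(29)+hi=8(63)=92
lo=5(34)+hi=8(63)=97
lo=6(46)+hi=8(63)=109
lo=6(46)+hi=7(62)=108

Yes: 46+62=108


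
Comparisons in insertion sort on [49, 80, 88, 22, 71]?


Algorithm: insertion sort
Input: [49, 80, 88, 22, 71]
Sorted: [22, 49, 71, 80, 88]

8


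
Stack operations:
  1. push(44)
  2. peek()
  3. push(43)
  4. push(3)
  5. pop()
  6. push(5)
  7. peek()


push(44) -> [44]
peek()->44
push(43) -> [44, 43]
push(3) -> [44, 43, 3]
pop()->3, [44, 43]
push(5) -> [44, 43, 5]
peek()->5

Final stack: [44, 43, 5]


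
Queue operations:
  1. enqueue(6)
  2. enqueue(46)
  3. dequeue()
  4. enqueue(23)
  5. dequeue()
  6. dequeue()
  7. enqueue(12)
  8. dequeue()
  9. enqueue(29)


enqueue(6) -> [6]
enqueue(46) -> [6, 46]
dequeue()->6, [46]
enqueue(23) -> [46, 23]
dequeue()->46, [23]
dequeue()->23, []
enqueue(12) -> [12]
dequeue()->12, []
enqueue(29) -> [29]

Final queue: [29]


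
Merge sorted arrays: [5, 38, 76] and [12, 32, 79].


Take 5 from A
Take 12 from B
Take 32 from B
Take 38 from A
Take 76 from A

Merged: [5, 12, 32, 38, 76, 79]


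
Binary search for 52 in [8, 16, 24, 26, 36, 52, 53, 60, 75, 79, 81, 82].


Step 1: lo=0, hi=11, mid=5, val=52

Found at index 5


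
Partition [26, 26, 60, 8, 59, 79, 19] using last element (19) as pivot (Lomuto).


Pivot: 19
  8 <= 19: swap -> [8, 26, 60, 26, 59, 79, 19]
Place pivot at 1: [8, 19, 60, 26, 59, 79, 26]

Partitioned: [8, 19, 60, 26, 59, 79, 26]


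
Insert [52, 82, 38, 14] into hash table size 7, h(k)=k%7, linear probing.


Insert 52: h=3 -> slot 3
Insert 82: h=5 -> slot 5
Insert 38: h=3, 1 probes -> slot 4
Insert 14: h=0 -> slot 0

Table: [14, None, None, 52, 38, 82, None]


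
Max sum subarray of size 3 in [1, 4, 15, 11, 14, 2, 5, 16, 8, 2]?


[0:3]: 20
[1:4]: 30
[2:5]: 40
[3:6]: 27
[4:7]: 21
[5:8]: 23
[6:9]: 29
[7:10]: 26

Max: 40 at [2:5]


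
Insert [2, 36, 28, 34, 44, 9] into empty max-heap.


Insert 2: [2]
Insert 36: [36, 2]
Insert 28: [36, 2, 28]
Insert 34: [36, 34, 28, 2]
Insert 44: [44, 36, 28, 2, 34]
Insert 9: [44, 36, 28, 2, 34, 9]

Final heap: [44, 36, 28, 2, 34, 9]


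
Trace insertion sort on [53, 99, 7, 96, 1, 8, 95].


Initial: [53, 99, 7, 96, 1, 8, 95]
Insert 99: [53, 99, 7, 96, 1, 8, 95]
Insert 7: [7, 53, 99, 96, 1, 8, 95]
Insert 96: [7, 53, 96, 99, 1, 8, 95]
Insert 1: [1, 7, 53, 96, 99, 8, 95]
Insert 8: [1, 7, 8, 53, 96, 99, 95]
Insert 95: [1, 7, 8, 53, 95, 96, 99]

Sorted: [1, 7, 8, 53, 95, 96, 99]


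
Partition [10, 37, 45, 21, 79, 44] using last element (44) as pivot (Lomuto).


Pivot: 44
  10 <= 44: advance i (no swap)
  37 <= 44: advance i (no swap)
  21 <= 44: swap -> [10, 37, 21, 45, 79, 44]
Place pivot at 3: [10, 37, 21, 44, 79, 45]

Partitioned: [10, 37, 21, 44, 79, 45]


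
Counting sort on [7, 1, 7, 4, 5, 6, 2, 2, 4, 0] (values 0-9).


Input: [7, 1, 7, 4, 5, 6, 2, 2, 4, 0]
Counts: [1, 1, 2, 0, 2, 1, 1, 2, 0, 0]

Sorted: [0, 1, 2, 2, 4, 4, 5, 6, 7, 7]


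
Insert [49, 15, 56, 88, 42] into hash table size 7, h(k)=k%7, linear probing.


Insert 49: h=0 -> slot 0
Insert 15: h=1 -> slot 1
Insert 56: h=0, 2 probes -> slot 2
Insert 88: h=4 -> slot 4
Insert 42: h=0, 3 probes -> slot 3

Table: [49, 15, 56, 42, 88, None, None]


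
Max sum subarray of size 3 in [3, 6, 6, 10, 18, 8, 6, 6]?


[0:3]: 15
[1:4]: 22
[2:5]: 34
[3:6]: 36
[4:7]: 32
[5:8]: 20

Max: 36 at [3:6]


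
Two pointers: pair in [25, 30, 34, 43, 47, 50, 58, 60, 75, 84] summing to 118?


lo=0(25)+hi=9(84)=109
lo=1(30)+hi=9(84)=114
lo=2(34)+hi=9(84)=118

Yes: 34+84=118


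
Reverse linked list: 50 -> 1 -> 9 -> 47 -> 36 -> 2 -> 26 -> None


Step 1: curr=50, set curr.next=prev(None) | reversed so far: 50
Step 2: curr=1, set curr.next=prev(50) | reversed so far: 1 -> 50
Step 3: curr=9, set curr.next=prev(1) | reversed so far: 9 -> 1 -> 50
Step 4: curr=47, set curr.next=prev(9) | reversed so far: 47 -> 9 -> 1 -> 50
Step 5: curr=36, set curr.next=prev(47) | reversed so far: 36 -> 47 -> 9 -> 1 -> 50
Step 6: curr=2, set curr.next=prev(36) | reversed so far: 2 -> 36 -> 47 -> 9 -> 1 -> 50
Step 7: curr=26, set curr.next=prev(2) | reversed so far: 26 -> 2 -> 36 -> 47 -> 9 -> 1 -> 50

26 -> 2 -> 36 -> 47 -> 9 -> 1 -> 50 -> None


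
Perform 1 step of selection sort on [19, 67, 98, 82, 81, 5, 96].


Initial: [19, 67, 98, 82, 81, 5, 96]
Step 1: min=5 at 5
  Swap: [5, 67, 98, 82, 81, 19, 96]

After 1 step: [5, 67, 98, 82, 81, 19, 96]


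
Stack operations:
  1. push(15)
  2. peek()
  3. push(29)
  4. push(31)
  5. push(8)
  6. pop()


push(15) -> [15]
peek()->15
push(29) -> [15, 29]
push(31) -> [15, 29, 31]
push(8) -> [15, 29, 31, 8]
pop()->8, [15, 29, 31]

Final stack: [15, 29, 31]


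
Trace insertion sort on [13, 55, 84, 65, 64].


Initial: [13, 55, 84, 65, 64]
Insert 55: [13, 55, 84, 65, 64]
Insert 84: [13, 55, 84, 65, 64]
Insert 65: [13, 55, 65, 84, 64]
Insert 64: [13, 55, 64, 65, 84]

Sorted: [13, 55, 64, 65, 84]


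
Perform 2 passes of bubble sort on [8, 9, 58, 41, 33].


Initial: [8, 9, 58, 41, 33]
Pass 1: [8, 9, 41, 33, 58] (2 swaps)
Pass 2: [8, 9, 33, 41, 58] (1 swaps)

After 2 passes: [8, 9, 33, 41, 58]


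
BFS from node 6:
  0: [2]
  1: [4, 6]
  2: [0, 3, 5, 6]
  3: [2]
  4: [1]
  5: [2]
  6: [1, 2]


Visit 6, enqueue [1, 2]
Visit 1, enqueue [4]
Visit 2, enqueue [0, 3, 5]
Visit 4, enqueue []
Visit 0, enqueue []
Visit 3, enqueue []
Visit 5, enqueue []

BFS order: [6, 1, 2, 4, 0, 3, 5]


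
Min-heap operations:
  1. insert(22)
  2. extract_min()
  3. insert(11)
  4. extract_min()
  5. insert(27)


insert(22) -> [22]
extract_min()->22, []
insert(11) -> [11]
extract_min()->11, []
insert(27) -> [27]

Final heap: [27]


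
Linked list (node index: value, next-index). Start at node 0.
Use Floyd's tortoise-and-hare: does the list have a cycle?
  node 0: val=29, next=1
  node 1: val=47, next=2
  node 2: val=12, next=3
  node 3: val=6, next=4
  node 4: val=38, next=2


Floyd's tortoise (slow, +1) and hare (fast, +2):
  init: slow=0, fast=0
  step 1: slow=1, fast=2
  step 2: slow=2, fast=4
  step 3: slow=3, fast=3
  slow == fast at node 3: cycle detected

Cycle: yes


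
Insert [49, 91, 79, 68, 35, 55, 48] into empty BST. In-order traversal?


Insert 49: root
Insert 91: R from 49
Insert 79: R from 49 -> L from 91
Insert 68: R from 49 -> L from 91 -> L from 79
Insert 35: L from 49
Insert 55: R from 49 -> L from 91 -> L from 79 -> L from 68
Insert 48: L from 49 -> R from 35

In-order: [35, 48, 49, 55, 68, 79, 91]


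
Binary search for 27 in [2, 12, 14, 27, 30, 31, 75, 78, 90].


Step 1: lo=0, hi=8, mid=4, val=30
Step 2: lo=0, hi=3, mid=1, val=12
Step 3: lo=2, hi=3, mid=2, val=14
Step 4: lo=3, hi=3, mid=3, val=27

Found at index 3


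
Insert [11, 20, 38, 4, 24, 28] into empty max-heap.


Insert 11: [11]
Insert 20: [20, 11]
Insert 38: [38, 11, 20]
Insert 4: [38, 11, 20, 4]
Insert 24: [38, 24, 20, 4, 11]
Insert 28: [38, 24, 28, 4, 11, 20]

Final heap: [38, 24, 28, 4, 11, 20]


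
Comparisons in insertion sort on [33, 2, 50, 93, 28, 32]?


Algorithm: insertion sort
Input: [33, 2, 50, 93, 28, 32]
Sorted: [2, 28, 32, 33, 50, 93]

11


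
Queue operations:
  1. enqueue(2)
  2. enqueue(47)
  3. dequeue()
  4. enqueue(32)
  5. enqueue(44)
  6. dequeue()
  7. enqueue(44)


enqueue(2) -> [2]
enqueue(47) -> [2, 47]
dequeue()->2, [47]
enqueue(32) -> [47, 32]
enqueue(44) -> [47, 32, 44]
dequeue()->47, [32, 44]
enqueue(44) -> [32, 44, 44]

Final queue: [32, 44, 44]


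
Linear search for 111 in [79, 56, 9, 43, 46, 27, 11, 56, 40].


i=0: 79!=111
i=1: 56!=111
i=2: 9!=111
i=3: 43!=111
i=4: 46!=111
i=5: 27!=111
i=6: 11!=111
i=7: 56!=111
i=8: 40!=111

Not found, 9 comps


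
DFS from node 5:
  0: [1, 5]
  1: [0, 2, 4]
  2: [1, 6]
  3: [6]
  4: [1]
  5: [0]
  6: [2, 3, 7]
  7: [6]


Visit 5, push [0]
Visit 0, push [1]
Visit 1, push [4, 2]
Visit 2, push [6]
Visit 6, push [7, 3]
Visit 3, push []
Visit 7, push []
Visit 4, push []

DFS order: [5, 0, 1, 2, 6, 3, 7, 4]


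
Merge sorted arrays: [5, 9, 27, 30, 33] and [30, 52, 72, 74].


Take 5 from A
Take 9 from A
Take 27 from A
Take 30 from A
Take 30 from B
Take 33 from A

Merged: [5, 9, 27, 30, 30, 33, 52, 72, 74]


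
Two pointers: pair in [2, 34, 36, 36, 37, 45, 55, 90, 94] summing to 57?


lo=0(2)+hi=8(94)=96
lo=0(2)+hi=7(90)=92
lo=0(2)+hi=6(55)=57

Yes: 2+55=57


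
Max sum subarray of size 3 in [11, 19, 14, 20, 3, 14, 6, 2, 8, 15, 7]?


[0:3]: 44
[1:4]: 53
[2:5]: 37
[3:6]: 37
[4:7]: 23
[5:8]: 22
[6:9]: 16
[7:10]: 25
[8:11]: 30

Max: 53 at [1:4]


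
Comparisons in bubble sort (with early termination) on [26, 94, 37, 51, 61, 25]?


Algorithm: bubble sort (with early termination)
Input: [26, 94, 37, 51, 61, 25]
Sorted: [25, 26, 37, 51, 61, 94]

15


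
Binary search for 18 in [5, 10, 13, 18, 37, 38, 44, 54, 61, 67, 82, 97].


Step 1: lo=0, hi=11, mid=5, val=38
Step 2: lo=0, hi=4, mid=2, val=13
Step 3: lo=3, hi=4, mid=3, val=18

Found at index 3


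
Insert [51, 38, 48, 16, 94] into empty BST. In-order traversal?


Insert 51: root
Insert 38: L from 51
Insert 48: L from 51 -> R from 38
Insert 16: L from 51 -> L from 38
Insert 94: R from 51

In-order: [16, 38, 48, 51, 94]


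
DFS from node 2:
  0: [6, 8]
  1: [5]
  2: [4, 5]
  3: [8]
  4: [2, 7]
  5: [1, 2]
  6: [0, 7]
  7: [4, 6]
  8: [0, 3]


Visit 2, push [5, 4]
Visit 4, push [7]
Visit 7, push [6]
Visit 6, push [0]
Visit 0, push [8]
Visit 8, push [3]
Visit 3, push []
Visit 5, push [1]
Visit 1, push []

DFS order: [2, 4, 7, 6, 0, 8, 3, 5, 1]


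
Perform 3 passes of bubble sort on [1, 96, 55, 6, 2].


Initial: [1, 96, 55, 6, 2]
Pass 1: [1, 55, 6, 2, 96] (3 swaps)
Pass 2: [1, 6, 2, 55, 96] (2 swaps)
Pass 3: [1, 2, 6, 55, 96] (1 swaps)

After 3 passes: [1, 2, 6, 55, 96]


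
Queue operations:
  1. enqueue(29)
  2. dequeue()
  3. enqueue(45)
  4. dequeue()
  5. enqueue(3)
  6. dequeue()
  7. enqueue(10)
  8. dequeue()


enqueue(29) -> [29]
dequeue()->29, []
enqueue(45) -> [45]
dequeue()->45, []
enqueue(3) -> [3]
dequeue()->3, []
enqueue(10) -> [10]
dequeue()->10, []

Final queue: []


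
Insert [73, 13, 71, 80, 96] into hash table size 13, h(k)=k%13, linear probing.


Insert 73: h=8 -> slot 8
Insert 13: h=0 -> slot 0
Insert 71: h=6 -> slot 6
Insert 80: h=2 -> slot 2
Insert 96: h=5 -> slot 5

Table: [13, None, 80, None, None, 96, 71, None, 73, None, None, None, None]


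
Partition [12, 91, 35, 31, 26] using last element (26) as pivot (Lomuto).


Pivot: 26
  12 <= 26: advance i (no swap)
Place pivot at 1: [12, 26, 35, 31, 91]

Partitioned: [12, 26, 35, 31, 91]


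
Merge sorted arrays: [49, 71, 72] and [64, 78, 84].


Take 49 from A
Take 64 from B
Take 71 from A
Take 72 from A

Merged: [49, 64, 71, 72, 78, 84]


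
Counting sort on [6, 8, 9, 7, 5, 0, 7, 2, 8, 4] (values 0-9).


Input: [6, 8, 9, 7, 5, 0, 7, 2, 8, 4]
Counts: [1, 0, 1, 0, 1, 1, 1, 2, 2, 1]

Sorted: [0, 2, 4, 5, 6, 7, 7, 8, 8, 9]


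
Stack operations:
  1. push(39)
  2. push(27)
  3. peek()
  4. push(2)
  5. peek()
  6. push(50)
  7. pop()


push(39) -> [39]
push(27) -> [39, 27]
peek()->27
push(2) -> [39, 27, 2]
peek()->2
push(50) -> [39, 27, 2, 50]
pop()->50, [39, 27, 2]

Final stack: [39, 27, 2]


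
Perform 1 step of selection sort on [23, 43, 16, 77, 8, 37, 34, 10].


Initial: [23, 43, 16, 77, 8, 37, 34, 10]
Step 1: min=8 at 4
  Swap: [8, 43, 16, 77, 23, 37, 34, 10]

After 1 step: [8, 43, 16, 77, 23, 37, 34, 10]


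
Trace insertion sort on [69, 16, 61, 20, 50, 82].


Initial: [69, 16, 61, 20, 50, 82]
Insert 16: [16, 69, 61, 20, 50, 82]
Insert 61: [16, 61, 69, 20, 50, 82]
Insert 20: [16, 20, 61, 69, 50, 82]
Insert 50: [16, 20, 50, 61, 69, 82]
Insert 82: [16, 20, 50, 61, 69, 82]

Sorted: [16, 20, 50, 61, 69, 82]


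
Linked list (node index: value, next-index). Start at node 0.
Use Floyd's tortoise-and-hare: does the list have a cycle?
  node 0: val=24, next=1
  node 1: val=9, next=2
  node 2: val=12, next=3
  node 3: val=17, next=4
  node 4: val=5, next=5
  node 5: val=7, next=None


Floyd's tortoise (slow, +1) and hare (fast, +2):
  init: slow=0, fast=0
  step 1: slow=1, fast=2
  step 2: slow=2, fast=4
  step 3: fast 4->5->None, no cycle

Cycle: no


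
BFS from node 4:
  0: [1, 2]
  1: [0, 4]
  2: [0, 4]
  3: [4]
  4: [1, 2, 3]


Visit 4, enqueue [1, 2, 3]
Visit 1, enqueue [0]
Visit 2, enqueue []
Visit 3, enqueue []
Visit 0, enqueue []

BFS order: [4, 1, 2, 3, 0]


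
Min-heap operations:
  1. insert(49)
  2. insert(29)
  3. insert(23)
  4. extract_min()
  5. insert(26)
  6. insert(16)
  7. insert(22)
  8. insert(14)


insert(49) -> [49]
insert(29) -> [29, 49]
insert(23) -> [23, 49, 29]
extract_min()->23, [29, 49]
insert(26) -> [26, 49, 29]
insert(16) -> [16, 26, 29, 49]
insert(22) -> [16, 22, 29, 49, 26]
insert(14) -> [14, 22, 16, 49, 26, 29]

Final heap: [14, 22, 16, 49, 26, 29]


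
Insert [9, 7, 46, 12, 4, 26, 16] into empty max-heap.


Insert 9: [9]
Insert 7: [9, 7]
Insert 46: [46, 7, 9]
Insert 12: [46, 12, 9, 7]
Insert 4: [46, 12, 9, 7, 4]
Insert 26: [46, 12, 26, 7, 4, 9]
Insert 16: [46, 12, 26, 7, 4, 9, 16]

Final heap: [46, 12, 26, 7, 4, 9, 16]


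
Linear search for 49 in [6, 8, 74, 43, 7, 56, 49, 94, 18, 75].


i=0: 6!=49
i=1: 8!=49
i=2: 74!=49
i=3: 43!=49
i=4: 7!=49
i=5: 56!=49
i=6: 49==49 found!

Found at 6, 7 comps


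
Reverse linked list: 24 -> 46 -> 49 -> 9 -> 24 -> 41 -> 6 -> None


Step 1: curr=24, set curr.next=prev(None) | reversed so far: 24
Step 2: curr=46, set curr.next=prev(24) | reversed so far: 46 -> 24
Step 3: curr=49, set curr.next=prev(46) | reversed so far: 49 -> 46 -> 24
Step 4: curr=9, set curr.next=prev(49) | reversed so far: 9 -> 49 -> 46 -> 24
Step 5: curr=24, set curr.next=prev(9) | reversed so far: 24 -> 9 -> 49 -> 46 -> 24
Step 6: curr=41, set curr.next=prev(24) | reversed so far: 41 -> 24 -> 9 -> 49 -> 46 -> 24
Step 7: curr=6, set curr.next=prev(41) | reversed so far: 6 -> 41 -> 24 -> 9 -> 49 -> 46 -> 24

6 -> 41 -> 24 -> 9 -> 49 -> 46 -> 24 -> None


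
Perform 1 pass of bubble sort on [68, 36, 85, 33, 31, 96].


Initial: [68, 36, 85, 33, 31, 96]
Pass 1: [36, 68, 33, 31, 85, 96] (3 swaps)

After 1 pass: [36, 68, 33, 31, 85, 96]


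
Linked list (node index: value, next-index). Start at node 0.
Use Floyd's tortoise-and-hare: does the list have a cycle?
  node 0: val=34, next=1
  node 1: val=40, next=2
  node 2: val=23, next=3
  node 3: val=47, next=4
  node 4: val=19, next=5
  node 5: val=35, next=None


Floyd's tortoise (slow, +1) and hare (fast, +2):
  init: slow=0, fast=0
  step 1: slow=1, fast=2
  step 2: slow=2, fast=4
  step 3: fast 4->5->None, no cycle

Cycle: no


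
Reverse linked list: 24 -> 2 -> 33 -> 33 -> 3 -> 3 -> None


Step 1: curr=24, set curr.next=prev(None) | reversed so far: 24
Step 2: curr=2, set curr.next=prev(24) | reversed so far: 2 -> 24
Step 3: curr=33, set curr.next=prev(2) | reversed so far: 33 -> 2 -> 24
Step 4: curr=33, set curr.next=prev(33) | reversed so far: 33 -> 33 -> 2 -> 24
Step 5: curr=3, set curr.next=prev(33) | reversed so far: 3 -> 33 -> 33 -> 2 -> 24
Step 6: curr=3, set curr.next=prev(3) | reversed so far: 3 -> 3 -> 33 -> 33 -> 2 -> 24

3 -> 3 -> 33 -> 33 -> 2 -> 24 -> None


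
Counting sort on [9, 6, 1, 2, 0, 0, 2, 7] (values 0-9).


Input: [9, 6, 1, 2, 0, 0, 2, 7]
Counts: [2, 1, 2, 0, 0, 0, 1, 1, 0, 1]

Sorted: [0, 0, 1, 2, 2, 6, 7, 9]


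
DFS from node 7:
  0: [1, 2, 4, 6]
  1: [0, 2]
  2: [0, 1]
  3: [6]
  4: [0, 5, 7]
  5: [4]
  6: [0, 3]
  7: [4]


Visit 7, push [4]
Visit 4, push [5, 0]
Visit 0, push [6, 2, 1]
Visit 1, push [2]
Visit 2, push []
Visit 6, push [3]
Visit 3, push []
Visit 5, push []

DFS order: [7, 4, 0, 1, 2, 6, 3, 5]


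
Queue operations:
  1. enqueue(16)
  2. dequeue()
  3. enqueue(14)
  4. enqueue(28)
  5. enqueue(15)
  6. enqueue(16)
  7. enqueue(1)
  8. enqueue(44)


enqueue(16) -> [16]
dequeue()->16, []
enqueue(14) -> [14]
enqueue(28) -> [14, 28]
enqueue(15) -> [14, 28, 15]
enqueue(16) -> [14, 28, 15, 16]
enqueue(1) -> [14, 28, 15, 16, 1]
enqueue(44) -> [14, 28, 15, 16, 1, 44]

Final queue: [14, 28, 15, 16, 1, 44]


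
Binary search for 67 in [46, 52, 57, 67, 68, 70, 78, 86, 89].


Step 1: lo=0, hi=8, mid=4, val=68
Step 2: lo=0, hi=3, mid=1, val=52
Step 3: lo=2, hi=3, mid=2, val=57
Step 4: lo=3, hi=3, mid=3, val=67

Found at index 3


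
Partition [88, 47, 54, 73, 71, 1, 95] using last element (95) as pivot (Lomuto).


Pivot: 95
  88 <= 95: advance i (no swap)
  47 <= 95: advance i (no swap)
  54 <= 95: advance i (no swap)
  73 <= 95: advance i (no swap)
  71 <= 95: advance i (no swap)
  1 <= 95: advance i (no swap)
Place pivot at 6: [88, 47, 54, 73, 71, 1, 95]

Partitioned: [88, 47, 54, 73, 71, 1, 95]


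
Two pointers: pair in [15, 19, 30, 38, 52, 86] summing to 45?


lo=0(15)+hi=5(86)=101
lo=0(15)+hi=4(52)=67
lo=0(15)+hi=3(38)=53
lo=0(15)+hi=2(30)=45

Yes: 15+30=45


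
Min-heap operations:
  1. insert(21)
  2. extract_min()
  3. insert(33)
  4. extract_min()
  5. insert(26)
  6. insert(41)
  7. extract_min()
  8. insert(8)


insert(21) -> [21]
extract_min()->21, []
insert(33) -> [33]
extract_min()->33, []
insert(26) -> [26]
insert(41) -> [26, 41]
extract_min()->26, [41]
insert(8) -> [8, 41]

Final heap: [8, 41]


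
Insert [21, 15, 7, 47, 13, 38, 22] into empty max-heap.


Insert 21: [21]
Insert 15: [21, 15]
Insert 7: [21, 15, 7]
Insert 47: [47, 21, 7, 15]
Insert 13: [47, 21, 7, 15, 13]
Insert 38: [47, 21, 38, 15, 13, 7]
Insert 22: [47, 21, 38, 15, 13, 7, 22]

Final heap: [47, 21, 38, 15, 13, 7, 22]


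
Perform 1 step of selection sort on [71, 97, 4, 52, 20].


Initial: [71, 97, 4, 52, 20]
Step 1: min=4 at 2
  Swap: [4, 97, 71, 52, 20]

After 1 step: [4, 97, 71, 52, 20]


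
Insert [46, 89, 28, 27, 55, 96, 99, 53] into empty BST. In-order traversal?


Insert 46: root
Insert 89: R from 46
Insert 28: L from 46
Insert 27: L from 46 -> L from 28
Insert 55: R from 46 -> L from 89
Insert 96: R from 46 -> R from 89
Insert 99: R from 46 -> R from 89 -> R from 96
Insert 53: R from 46 -> L from 89 -> L from 55

In-order: [27, 28, 46, 53, 55, 89, 96, 99]


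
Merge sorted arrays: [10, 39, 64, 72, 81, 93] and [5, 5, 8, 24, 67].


Take 5 from B
Take 5 from B
Take 8 from B
Take 10 from A
Take 24 from B
Take 39 from A
Take 64 from A
Take 67 from B

Merged: [5, 5, 8, 10, 24, 39, 64, 67, 72, 81, 93]


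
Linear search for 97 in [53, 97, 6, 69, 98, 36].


i=0: 53!=97
i=1: 97==97 found!

Found at 1, 2 comps


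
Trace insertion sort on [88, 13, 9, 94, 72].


Initial: [88, 13, 9, 94, 72]
Insert 13: [13, 88, 9, 94, 72]
Insert 9: [9, 13, 88, 94, 72]
Insert 94: [9, 13, 88, 94, 72]
Insert 72: [9, 13, 72, 88, 94]

Sorted: [9, 13, 72, 88, 94]


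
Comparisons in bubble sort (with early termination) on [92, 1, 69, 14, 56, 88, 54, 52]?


Algorithm: bubble sort (with early termination)
Input: [92, 1, 69, 14, 56, 88, 54, 52]
Sorted: [1, 14, 52, 54, 56, 69, 88, 92]

27


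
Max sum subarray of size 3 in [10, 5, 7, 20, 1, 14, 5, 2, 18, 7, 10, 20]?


[0:3]: 22
[1:4]: 32
[2:5]: 28
[3:6]: 35
[4:7]: 20
[5:8]: 21
[6:9]: 25
[7:10]: 27
[8:11]: 35
[9:12]: 37

Max: 37 at [9:12]


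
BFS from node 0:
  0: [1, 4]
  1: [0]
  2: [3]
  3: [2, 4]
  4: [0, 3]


Visit 0, enqueue [1, 4]
Visit 1, enqueue []
Visit 4, enqueue [3]
Visit 3, enqueue [2]
Visit 2, enqueue []

BFS order: [0, 1, 4, 3, 2]


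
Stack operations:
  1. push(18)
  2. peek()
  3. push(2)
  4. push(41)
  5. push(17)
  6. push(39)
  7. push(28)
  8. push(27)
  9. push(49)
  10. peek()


push(18) -> [18]
peek()->18
push(2) -> [18, 2]
push(41) -> [18, 2, 41]
push(17) -> [18, 2, 41, 17]
push(39) -> [18, 2, 41, 17, 39]
push(28) -> [18, 2, 41, 17, 39, 28]
push(27) -> [18, 2, 41, 17, 39, 28, 27]
push(49) -> [18, 2, 41, 17, 39, 28, 27, 49]
peek()->49

Final stack: [18, 2, 41, 17, 39, 28, 27, 49]


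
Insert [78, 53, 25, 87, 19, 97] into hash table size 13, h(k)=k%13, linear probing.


Insert 78: h=0 -> slot 0
Insert 53: h=1 -> slot 1
Insert 25: h=12 -> slot 12
Insert 87: h=9 -> slot 9
Insert 19: h=6 -> slot 6
Insert 97: h=6, 1 probes -> slot 7

Table: [78, 53, None, None, None, None, 19, 97, None, 87, None, None, 25]


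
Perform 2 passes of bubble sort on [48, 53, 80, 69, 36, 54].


Initial: [48, 53, 80, 69, 36, 54]
Pass 1: [48, 53, 69, 36, 54, 80] (3 swaps)
Pass 2: [48, 53, 36, 54, 69, 80] (2 swaps)

After 2 passes: [48, 53, 36, 54, 69, 80]


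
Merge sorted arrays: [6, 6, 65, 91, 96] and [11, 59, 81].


Take 6 from A
Take 6 from A
Take 11 from B
Take 59 from B
Take 65 from A
Take 81 from B

Merged: [6, 6, 11, 59, 65, 81, 91, 96]


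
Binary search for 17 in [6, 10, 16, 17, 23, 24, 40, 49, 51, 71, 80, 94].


Step 1: lo=0, hi=11, mid=5, val=24
Step 2: lo=0, hi=4, mid=2, val=16
Step 3: lo=3, hi=4, mid=3, val=17

Found at index 3


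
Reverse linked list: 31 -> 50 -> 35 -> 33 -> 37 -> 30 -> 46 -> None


Step 1: curr=31, set curr.next=prev(None) | reversed so far: 31
Step 2: curr=50, set curr.next=prev(31) | reversed so far: 50 -> 31
Step 3: curr=35, set curr.next=prev(50) | reversed so far: 35 -> 50 -> 31
Step 4: curr=33, set curr.next=prev(35) | reversed so far: 33 -> 35 -> 50 -> 31
Step 5: curr=37, set curr.next=prev(33) | reversed so far: 37 -> 33 -> 35 -> 50 -> 31
Step 6: curr=30, set curr.next=prev(37) | reversed so far: 30 -> 37 -> 33 -> 35 -> 50 -> 31
Step 7: curr=46, set curr.next=prev(30) | reversed so far: 46 -> 30 -> 37 -> 33 -> 35 -> 50 -> 31

46 -> 30 -> 37 -> 33 -> 35 -> 50 -> 31 -> None


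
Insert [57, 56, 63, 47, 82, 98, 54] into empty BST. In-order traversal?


Insert 57: root
Insert 56: L from 57
Insert 63: R from 57
Insert 47: L from 57 -> L from 56
Insert 82: R from 57 -> R from 63
Insert 98: R from 57 -> R from 63 -> R from 82
Insert 54: L from 57 -> L from 56 -> R from 47

In-order: [47, 54, 56, 57, 63, 82, 98]


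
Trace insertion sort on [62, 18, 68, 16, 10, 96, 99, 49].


Initial: [62, 18, 68, 16, 10, 96, 99, 49]
Insert 18: [18, 62, 68, 16, 10, 96, 99, 49]
Insert 68: [18, 62, 68, 16, 10, 96, 99, 49]
Insert 16: [16, 18, 62, 68, 10, 96, 99, 49]
Insert 10: [10, 16, 18, 62, 68, 96, 99, 49]
Insert 96: [10, 16, 18, 62, 68, 96, 99, 49]
Insert 99: [10, 16, 18, 62, 68, 96, 99, 49]
Insert 49: [10, 16, 18, 49, 62, 68, 96, 99]

Sorted: [10, 16, 18, 49, 62, 68, 96, 99]


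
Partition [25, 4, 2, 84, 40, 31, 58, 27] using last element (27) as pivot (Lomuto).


Pivot: 27
  25 <= 27: advance i (no swap)
  4 <= 27: advance i (no swap)
  2 <= 27: advance i (no swap)
Place pivot at 3: [25, 4, 2, 27, 40, 31, 58, 84]

Partitioned: [25, 4, 2, 27, 40, 31, 58, 84]
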